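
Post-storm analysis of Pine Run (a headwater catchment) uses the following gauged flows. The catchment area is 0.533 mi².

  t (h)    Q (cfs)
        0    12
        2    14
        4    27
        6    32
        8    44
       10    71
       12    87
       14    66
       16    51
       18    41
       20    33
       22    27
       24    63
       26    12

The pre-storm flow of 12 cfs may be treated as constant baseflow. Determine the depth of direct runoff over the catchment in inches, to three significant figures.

Direct runoff: 0.0, 2.0, 15.0, 20.0, 32.0, 59.0, 75.0, 54.0, 39.0, 29.0, 21.0, 15.0, 51.0, 0.0 cfs; ΣQ_DR = 412.0 cfs.
V = ΣQ_DR · Δt = 412.0 × 7200 s = 2.966 × 10^6 ft³.
Over A = 0.533 mi², depth = V / A = 2.40 in.

d ≈ 2.40 in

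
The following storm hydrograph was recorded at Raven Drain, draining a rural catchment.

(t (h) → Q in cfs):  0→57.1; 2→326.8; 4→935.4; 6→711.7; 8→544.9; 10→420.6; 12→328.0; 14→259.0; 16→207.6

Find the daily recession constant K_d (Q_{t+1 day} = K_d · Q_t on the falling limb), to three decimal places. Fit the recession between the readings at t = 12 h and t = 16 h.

K_d ≈ 0.064

Between t = 12 h and t = 16 h the flow falls from 328.0 to 207.6 cfs over 2×2 h = 4 h.
Per-interval ratio K = (207.6/328.0)^(1/2) = 0.7956; K_d = K^(24/2) = 0.064.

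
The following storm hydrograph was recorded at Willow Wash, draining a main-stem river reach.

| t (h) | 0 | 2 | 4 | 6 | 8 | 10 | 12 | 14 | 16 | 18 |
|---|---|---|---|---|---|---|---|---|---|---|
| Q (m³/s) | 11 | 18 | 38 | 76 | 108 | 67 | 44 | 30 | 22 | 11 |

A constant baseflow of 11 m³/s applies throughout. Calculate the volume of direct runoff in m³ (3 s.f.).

V ≈ 2.27 × 10^6 m³

Direct-runoff ordinates (Q − Q_b): 0.0, 7.0, 27.0, 65.0, 97.0, 56.0, 33.0, 19.0, 11.0, 0.0 m³/s.
ΣQ_DR = 315.0 m³/s.
With Δt = 2 h = 7200 s, V = ΣQ_DR · Δt = 315.0 × 7200 = 2.27 × 10^6 m³.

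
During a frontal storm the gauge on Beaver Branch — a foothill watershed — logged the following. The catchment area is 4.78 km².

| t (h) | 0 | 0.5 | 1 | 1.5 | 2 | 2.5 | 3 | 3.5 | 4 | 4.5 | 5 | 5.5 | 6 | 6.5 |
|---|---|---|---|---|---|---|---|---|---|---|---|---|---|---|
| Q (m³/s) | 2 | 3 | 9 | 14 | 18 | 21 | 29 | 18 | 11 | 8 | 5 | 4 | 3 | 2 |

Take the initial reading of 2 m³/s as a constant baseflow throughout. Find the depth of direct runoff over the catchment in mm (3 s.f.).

Direct runoff: 0.0, 1.0, 7.0, 12.0, 16.0, 19.0, 27.0, 16.0, 9.0, 6.0, 3.0, 2.0, 1.0, 0.0 m³/s; ΣQ_DR = 119.0 m³/s.
V = ΣQ_DR · Δt = 119.0 × 1800 s = 2.142 × 10^5 m³.
Over A = 4.78 km², depth = V / A = 44.8 mm.

d ≈ 44.8 mm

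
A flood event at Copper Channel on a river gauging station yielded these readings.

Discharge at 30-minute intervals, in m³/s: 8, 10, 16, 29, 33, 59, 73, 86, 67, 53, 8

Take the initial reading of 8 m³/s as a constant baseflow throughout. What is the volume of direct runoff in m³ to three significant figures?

Direct-runoff ordinates (Q − Q_b): 0.0, 2.0, 8.0, 21.0, 25.0, 51.0, 65.0, 78.0, 59.0, 45.0, 0.0 m³/s.
ΣQ_DR = 354.0 m³/s.
With Δt = 0.5 h = 1800 s, V = ΣQ_DR · Δt = 354.0 × 1800 = 6.37 × 10^5 m³.

V ≈ 6.37 × 10^5 m³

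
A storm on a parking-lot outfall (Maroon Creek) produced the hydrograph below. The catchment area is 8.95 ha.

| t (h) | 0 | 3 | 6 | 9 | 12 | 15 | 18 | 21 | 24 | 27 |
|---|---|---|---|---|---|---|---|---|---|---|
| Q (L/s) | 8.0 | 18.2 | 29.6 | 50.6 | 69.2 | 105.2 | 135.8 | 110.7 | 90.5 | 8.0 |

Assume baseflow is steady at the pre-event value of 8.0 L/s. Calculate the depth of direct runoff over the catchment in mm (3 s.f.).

Direct runoff: 0.0, 10.2, 21.6, 42.6, 61.2, 97.2, 127.8, 102.7, 82.5, 0.0 L/s; ΣQ_DR = 545.8 L/s.
V = ΣQ_DR · Δt = 545.8 × 10800 s = 5.895 × 10^6 L.
Over A = 8.95 ha, depth = V / A = 65.9 mm.

d ≈ 65.9 mm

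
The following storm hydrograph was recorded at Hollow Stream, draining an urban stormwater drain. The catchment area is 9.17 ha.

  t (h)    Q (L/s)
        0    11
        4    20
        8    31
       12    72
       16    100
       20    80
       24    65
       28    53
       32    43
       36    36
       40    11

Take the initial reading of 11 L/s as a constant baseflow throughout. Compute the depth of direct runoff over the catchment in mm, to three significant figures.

d ≈ 63.0 mm

Direct runoff: 0.0, 9.0, 20.0, 61.0, 89.0, 69.0, 54.0, 42.0, 32.0, 25.0, 0.0 L/s; ΣQ_DR = 401.0 L/s.
V = ΣQ_DR · Δt = 401.0 × 14400 s = 5.774 × 10^6 L.
Over A = 9.17 ha, depth = V / A = 63.0 mm.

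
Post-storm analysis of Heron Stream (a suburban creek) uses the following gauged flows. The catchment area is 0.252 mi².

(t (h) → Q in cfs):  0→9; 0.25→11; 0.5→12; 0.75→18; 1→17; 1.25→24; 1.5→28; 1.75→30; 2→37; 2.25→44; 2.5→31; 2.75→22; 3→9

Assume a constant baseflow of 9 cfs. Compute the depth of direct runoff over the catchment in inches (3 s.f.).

Direct runoff: 0.0, 2.0, 3.0, 9.0, 8.0, 15.0, 19.0, 21.0, 28.0, 35.0, 22.0, 13.0, 0.0 cfs; ΣQ_DR = 175.0 cfs.
V = ΣQ_DR · Δt = 175.0 × 900 s = 1.575 × 10^5 ft³.
Over A = 0.252 mi², depth = V / A = 0.269 in.

d ≈ 0.269 in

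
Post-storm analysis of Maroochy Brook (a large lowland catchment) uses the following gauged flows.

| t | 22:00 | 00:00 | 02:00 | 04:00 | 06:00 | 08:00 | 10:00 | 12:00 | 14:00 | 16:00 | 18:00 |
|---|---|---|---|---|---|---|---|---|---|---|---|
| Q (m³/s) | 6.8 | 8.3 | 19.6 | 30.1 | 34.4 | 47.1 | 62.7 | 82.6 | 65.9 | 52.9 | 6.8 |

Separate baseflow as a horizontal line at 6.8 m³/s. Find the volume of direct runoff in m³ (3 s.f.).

V ≈ 2.47 × 10^6 m³

Direct-runoff ordinates (Q − Q_b): 0.0, 1.5, 12.8, 23.3, 27.6, 40.3, 55.9, 75.8, 59.1, 46.1, 0.0 m³/s.
ΣQ_DR = 342.4 m³/s.
With Δt = 2 h = 7200 s, V = ΣQ_DR · Δt = 342.4 × 7200 = 2.47 × 10^6 m³.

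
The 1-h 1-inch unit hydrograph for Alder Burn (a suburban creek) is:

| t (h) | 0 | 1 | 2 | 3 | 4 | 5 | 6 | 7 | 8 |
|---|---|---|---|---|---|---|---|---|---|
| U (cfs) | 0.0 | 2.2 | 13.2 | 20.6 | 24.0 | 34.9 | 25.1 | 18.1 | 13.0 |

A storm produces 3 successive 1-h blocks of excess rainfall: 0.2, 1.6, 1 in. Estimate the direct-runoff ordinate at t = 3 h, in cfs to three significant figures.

By discrete convolution, Q_j = Σ (P_i / 1 in) · U_{j−i}.
At t = 3 h (j=3): Q = (0.2/1)·20.6 + (1.6/1)·13.2 + (1/1)·2.2 = 27.4 cfs.

Q ≈ 27.4 cfs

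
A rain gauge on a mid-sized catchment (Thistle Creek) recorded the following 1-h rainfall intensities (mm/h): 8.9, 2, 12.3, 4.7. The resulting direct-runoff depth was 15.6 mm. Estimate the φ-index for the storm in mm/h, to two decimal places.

Only the 3 blocks with intensity above φ contribute runoff: 8.9, 12.3, 4.7 mm/h.
Σ(I−φ)·Δt = d  ⇒  (8.9+12.3+4.7 − 3φ)·1 = 15.6
φ = (25.90 − 15.6/1) / 3 = 3.43 mm/h.

φ ≈ 3.43 mm/h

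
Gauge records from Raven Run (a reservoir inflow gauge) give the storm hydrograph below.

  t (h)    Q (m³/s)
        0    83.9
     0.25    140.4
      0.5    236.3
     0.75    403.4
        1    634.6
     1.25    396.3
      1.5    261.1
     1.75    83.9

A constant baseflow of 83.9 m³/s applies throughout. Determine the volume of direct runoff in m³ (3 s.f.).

Direct-runoff ordinates (Q − Q_b): 0.0, 56.5, 152.4, 319.5, 550.7, 312.4, 177.2, 0.0 m³/s.
ΣQ_DR = 1569 m³/s.
With Δt = 0.25 h = 900 s, V = ΣQ_DR · Δt = 1569 × 900 = 1.41 × 10^6 m³.

V ≈ 1.41 × 10^6 m³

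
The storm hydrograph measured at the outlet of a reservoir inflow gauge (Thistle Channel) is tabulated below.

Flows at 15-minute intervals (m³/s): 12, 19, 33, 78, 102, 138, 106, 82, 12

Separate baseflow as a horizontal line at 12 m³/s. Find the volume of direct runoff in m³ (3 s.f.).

Direct-runoff ordinates (Q − Q_b): 0.0, 7.0, 21.0, 66.0, 90.0, 126.0, 94.0, 70.0, 0.0 m³/s.
ΣQ_DR = 474.0 m³/s.
With Δt = 0.25 h = 900 s, V = ΣQ_DR · Δt = 474.0 × 900 = 4.27 × 10^5 m³.

V ≈ 4.27 × 10^5 m³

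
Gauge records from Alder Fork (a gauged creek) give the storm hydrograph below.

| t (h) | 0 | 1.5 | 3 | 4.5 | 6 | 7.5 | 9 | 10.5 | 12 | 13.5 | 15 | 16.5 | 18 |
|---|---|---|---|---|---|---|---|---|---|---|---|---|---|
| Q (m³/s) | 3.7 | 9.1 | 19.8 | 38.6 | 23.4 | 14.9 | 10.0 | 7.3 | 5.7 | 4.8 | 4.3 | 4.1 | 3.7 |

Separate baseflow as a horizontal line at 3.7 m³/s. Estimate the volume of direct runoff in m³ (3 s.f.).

Direct-runoff ordinates (Q − Q_b): 0.0, 5.4, 16.1, 34.9, 19.7, 11.2, 6.3, 3.6, 2.0, 1.1, 0.6, 0.4, 0.0 m³/s.
ΣQ_DR = 101.3 m³/s.
With Δt = 1.5 h = 5400 s, V = ΣQ_DR · Δt = 101.3 × 5400 = 5.47 × 10^5 m³.

V ≈ 5.47 × 10^5 m³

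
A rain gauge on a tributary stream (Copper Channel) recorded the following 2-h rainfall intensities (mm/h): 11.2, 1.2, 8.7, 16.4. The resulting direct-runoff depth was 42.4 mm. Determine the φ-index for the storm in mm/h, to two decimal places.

φ ≈ 5.03 mm/h

Only the 3 blocks with intensity above φ contribute runoff: 11.2, 8.7, 16.4 mm/h.
Σ(I−φ)·Δt = d  ⇒  (11.2+8.7+16.4 − 3φ)·2 = 42.4
φ = (36.30 − 42.4/2) / 3 = 5.03 mm/h.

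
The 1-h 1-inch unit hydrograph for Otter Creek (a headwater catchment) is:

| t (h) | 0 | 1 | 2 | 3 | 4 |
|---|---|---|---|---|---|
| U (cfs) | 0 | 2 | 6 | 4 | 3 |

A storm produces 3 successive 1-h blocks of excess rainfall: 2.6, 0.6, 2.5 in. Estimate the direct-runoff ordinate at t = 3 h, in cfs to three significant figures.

By discrete convolution, Q_j = Σ (P_i / 1 in) · U_{j−i}.
At t = 3 h (j=3): Q = (2.6/1)·4 + (0.6/1)·6 + (2.5/1)·2 = 19.0 cfs.

Q ≈ 19.0 cfs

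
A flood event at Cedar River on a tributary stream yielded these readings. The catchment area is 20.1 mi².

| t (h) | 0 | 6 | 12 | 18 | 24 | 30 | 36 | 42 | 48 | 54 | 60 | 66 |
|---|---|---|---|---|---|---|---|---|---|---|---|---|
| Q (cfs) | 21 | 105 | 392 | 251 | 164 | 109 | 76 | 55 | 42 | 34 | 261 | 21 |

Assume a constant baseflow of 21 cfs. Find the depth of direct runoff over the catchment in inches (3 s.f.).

Direct runoff: 0.0, 84.0, 371.0, 230.0, 143.0, 88.0, 55.0, 34.0, 21.0, 13.0, 240.0, 0.0 cfs; ΣQ_DR = 1279 cfs.
V = ΣQ_DR · Δt = 1279 × 21600 s = 2.763 × 10^7 ft³.
Over A = 20.1 mi², depth = V / A = 0.592 in.

d ≈ 0.592 in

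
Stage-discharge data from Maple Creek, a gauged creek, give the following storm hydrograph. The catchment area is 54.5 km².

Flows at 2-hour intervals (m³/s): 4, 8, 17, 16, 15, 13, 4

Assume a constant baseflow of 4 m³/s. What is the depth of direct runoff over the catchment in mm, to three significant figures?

d ≈ 6.47 mm

Direct runoff: 0.0, 4.0, 13.0, 12.0, 11.0, 9.0, 0.0 m³/s; ΣQ_DR = 49.00 m³/s.
V = ΣQ_DR · Δt = 49.00 × 7200 s = 3.528 × 10^5 m³.
Over A = 54.5 km², depth = V / A = 6.47 mm.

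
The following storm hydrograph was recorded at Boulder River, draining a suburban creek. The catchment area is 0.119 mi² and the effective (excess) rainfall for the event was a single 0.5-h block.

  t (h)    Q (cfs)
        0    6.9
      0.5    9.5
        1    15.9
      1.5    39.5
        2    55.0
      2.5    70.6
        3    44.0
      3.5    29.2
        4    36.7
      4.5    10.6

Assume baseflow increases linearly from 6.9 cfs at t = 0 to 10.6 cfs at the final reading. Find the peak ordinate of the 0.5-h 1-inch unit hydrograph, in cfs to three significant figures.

U_p ≈ 41.1 cfs

Direct runoff: 0.00, 2.19, 8.18, 31.37, 46.46, 61.64, 34.63, 19.42, 26.51, 0.00 cfs; ΣQ_DR = 230.4 cfs, peak = 61.64 cfs.
Runoff depth d = ΣQ_DR·Δt / A = 230.4 × 1800 / (0.119 mi²) = 1.500 in.
The 1-inch UH is the DRH scaled by (1 in)/d, so U_p = 61.64 × 1/1.500 = 41.1 cfs.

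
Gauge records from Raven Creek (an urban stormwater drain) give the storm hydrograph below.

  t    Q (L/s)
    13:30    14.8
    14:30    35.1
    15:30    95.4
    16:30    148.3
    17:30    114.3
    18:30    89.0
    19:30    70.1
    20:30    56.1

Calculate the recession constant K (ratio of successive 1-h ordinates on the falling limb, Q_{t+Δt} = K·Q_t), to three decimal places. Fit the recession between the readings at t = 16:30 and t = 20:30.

K ≈ 0.784

Using the recession-limb readings at t = 16:30 and t = 20:30: Q falls from 148.3 to 56.1 L/s over 4 intervals.
K = (Q₂/Q₁)^(1/4) = (56.1/148.3)^(1/4) = 0.784.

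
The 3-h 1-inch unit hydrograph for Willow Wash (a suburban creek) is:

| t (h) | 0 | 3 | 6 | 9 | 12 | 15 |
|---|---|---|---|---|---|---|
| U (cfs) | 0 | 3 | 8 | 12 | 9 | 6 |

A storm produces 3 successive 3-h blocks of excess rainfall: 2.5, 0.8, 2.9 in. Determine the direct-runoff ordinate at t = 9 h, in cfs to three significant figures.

By discrete convolution, Q_j = Σ (P_i / 1 in) · U_{j−i}.
At t = 9 h (j=3): Q = (2.5/1)·12 + (0.8/1)·8 + (2.9/1)·3 = 45.1 cfs.

Q ≈ 45.1 cfs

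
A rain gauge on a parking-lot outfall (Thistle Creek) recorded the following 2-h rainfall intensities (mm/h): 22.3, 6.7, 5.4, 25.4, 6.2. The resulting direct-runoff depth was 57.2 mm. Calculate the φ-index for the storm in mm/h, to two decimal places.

Only the 2 blocks with intensity above φ contribute runoff: 22.3, 25.4 mm/h.
Σ(I−φ)·Δt = d  ⇒  (22.3+25.4 − 2φ)·2 = 57.2
φ = (47.70 − 57.2/2) / 2 = 9.55 mm/h.

φ ≈ 9.55 mm/h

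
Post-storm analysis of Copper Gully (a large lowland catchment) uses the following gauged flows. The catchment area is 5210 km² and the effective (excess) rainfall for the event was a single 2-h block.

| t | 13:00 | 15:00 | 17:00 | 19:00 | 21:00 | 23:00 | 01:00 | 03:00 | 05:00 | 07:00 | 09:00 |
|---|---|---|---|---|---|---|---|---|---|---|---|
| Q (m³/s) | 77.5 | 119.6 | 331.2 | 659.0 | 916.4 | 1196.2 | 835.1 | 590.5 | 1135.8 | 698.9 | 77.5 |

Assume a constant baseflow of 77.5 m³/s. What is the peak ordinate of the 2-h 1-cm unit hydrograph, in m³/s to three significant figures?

U_p ≈ 1400 m³/s

Direct runoff: 0.0, 42.1, 253.7, 581.5, 838.9, 1118.7, 757.6, 513.0, 1058.3, 621.4, 0.0 m³/s; ΣQ_DR = 5785 m³/s, peak = 1118.7 m³/s.
Runoff depth d = ΣQ_DR·Δt / A = 5785 × 7200 / (5210 km²) = 7.995 mm.
The 1-cm UH is the DRH scaled by (10 mm)/d, so U_p = 1118.7 × 10/7.995 = 1400 m³/s.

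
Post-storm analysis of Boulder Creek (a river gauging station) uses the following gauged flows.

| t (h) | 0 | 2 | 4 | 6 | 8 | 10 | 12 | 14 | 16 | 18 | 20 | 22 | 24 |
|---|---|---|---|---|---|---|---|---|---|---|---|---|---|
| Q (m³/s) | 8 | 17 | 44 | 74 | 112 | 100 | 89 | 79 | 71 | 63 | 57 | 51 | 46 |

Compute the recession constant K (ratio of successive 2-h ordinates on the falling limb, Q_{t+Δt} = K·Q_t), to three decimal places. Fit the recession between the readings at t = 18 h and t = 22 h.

K ≈ 0.900

Using the recession-limb readings at t = 18 h and t = 22 h: Q falls from 63 to 51 m³/s over 2 intervals.
K = (Q₂/Q₁)^(1/2) = (51/63)^(1/2) = 0.900.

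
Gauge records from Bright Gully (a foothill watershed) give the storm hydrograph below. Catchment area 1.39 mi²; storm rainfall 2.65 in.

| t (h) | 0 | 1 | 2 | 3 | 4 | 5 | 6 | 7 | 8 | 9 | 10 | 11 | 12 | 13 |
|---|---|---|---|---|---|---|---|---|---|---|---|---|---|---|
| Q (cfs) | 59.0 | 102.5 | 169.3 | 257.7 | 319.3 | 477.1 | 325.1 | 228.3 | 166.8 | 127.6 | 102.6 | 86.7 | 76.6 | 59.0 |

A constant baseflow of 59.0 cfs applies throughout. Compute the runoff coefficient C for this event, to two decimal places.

C ≈ 0.73

ΣQ_DR = 1732 cfs; V = ΣQ_DR·Δt = 6.234 × 10^6 ft³.
Runoff depth d = V / A = 1.930 in.
C = d / P = 1.930 / 2.65 = 0.73.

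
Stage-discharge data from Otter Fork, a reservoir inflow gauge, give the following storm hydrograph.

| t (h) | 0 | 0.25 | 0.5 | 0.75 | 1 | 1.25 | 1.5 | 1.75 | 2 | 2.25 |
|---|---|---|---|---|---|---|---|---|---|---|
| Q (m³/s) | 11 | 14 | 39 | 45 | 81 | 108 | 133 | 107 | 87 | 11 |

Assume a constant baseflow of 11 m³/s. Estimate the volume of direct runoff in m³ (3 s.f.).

V ≈ 4.73 × 10^5 m³

Direct-runoff ordinates (Q − Q_b): 0.0, 3.0, 28.0, 34.0, 70.0, 97.0, 122.0, 96.0, 76.0, 0.0 m³/s.
ΣQ_DR = 526.0 m³/s.
With Δt = 0.25 h = 900 s, V = ΣQ_DR · Δt = 526.0 × 900 = 4.73 × 10^5 m³.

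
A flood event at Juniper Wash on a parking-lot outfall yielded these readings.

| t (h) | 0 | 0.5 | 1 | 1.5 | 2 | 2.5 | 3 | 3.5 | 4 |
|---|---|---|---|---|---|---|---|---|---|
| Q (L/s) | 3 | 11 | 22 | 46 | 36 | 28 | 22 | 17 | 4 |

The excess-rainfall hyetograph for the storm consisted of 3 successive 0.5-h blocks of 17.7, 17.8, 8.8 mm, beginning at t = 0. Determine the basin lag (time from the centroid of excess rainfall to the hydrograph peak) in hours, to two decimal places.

t_L ≈ 0.85 h

Centroid of excess rainfall: t_c = Σ P_i·t̄_i / ΣP_i = 0.6495 h (block centres at 0.25, 0.75, 1.25 h).
Hydrograph peak occurs at t = 1.5 h, so basin lag t_L = 1.5 − 0.6495 = 0.85 h.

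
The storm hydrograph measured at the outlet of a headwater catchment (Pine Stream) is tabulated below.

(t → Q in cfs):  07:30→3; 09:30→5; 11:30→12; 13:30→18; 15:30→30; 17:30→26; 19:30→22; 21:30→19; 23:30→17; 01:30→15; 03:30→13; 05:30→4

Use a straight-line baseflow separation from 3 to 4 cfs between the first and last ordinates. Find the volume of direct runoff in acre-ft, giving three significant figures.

Direct-runoff ordinates (Q − Q_b): 0.00, 1.91, 8.82, 14.73, 26.64, 22.55, 18.45, 15.36, 13.27, 11.18, 9.09, 0.00 cfs.
ΣQ_DR = 142.0 cfs.
With Δt = 2 h = 7200 s, V = ΣQ_DR · Δt = 142.0 × 7200 = 1.02 × 10^6 ft³ = 23.5 acre-ft.

V ≈ 23.5 acre-ft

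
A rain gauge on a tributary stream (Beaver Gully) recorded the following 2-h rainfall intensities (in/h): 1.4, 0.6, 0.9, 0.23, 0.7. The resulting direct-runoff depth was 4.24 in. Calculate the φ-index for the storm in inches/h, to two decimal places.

Only the 4 blocks with intensity above φ contribute runoff: 1.4, 0.6, 0.9, 0.7 in/h.
Σ(I−φ)·Δt = d  ⇒  (1.4+0.6+0.9+0.7 − 4φ)·2 = 4.24
φ = (3.600 − 4.24/2) / 4 = 0.37 in/h.

φ ≈ 0.37 in/h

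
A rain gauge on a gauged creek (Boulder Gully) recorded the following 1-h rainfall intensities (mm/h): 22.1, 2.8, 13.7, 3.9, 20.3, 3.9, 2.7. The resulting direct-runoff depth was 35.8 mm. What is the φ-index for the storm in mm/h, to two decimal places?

φ ≈ 6.77 mm/h

Only the 3 blocks with intensity above φ contribute runoff: 22.1, 13.7, 20.3 mm/h.
Σ(I−φ)·Δt = d  ⇒  (22.1+13.7+20.3 − 3φ)·1 = 35.8
φ = (56.10 − 35.8/1) / 3 = 6.77 mm/h.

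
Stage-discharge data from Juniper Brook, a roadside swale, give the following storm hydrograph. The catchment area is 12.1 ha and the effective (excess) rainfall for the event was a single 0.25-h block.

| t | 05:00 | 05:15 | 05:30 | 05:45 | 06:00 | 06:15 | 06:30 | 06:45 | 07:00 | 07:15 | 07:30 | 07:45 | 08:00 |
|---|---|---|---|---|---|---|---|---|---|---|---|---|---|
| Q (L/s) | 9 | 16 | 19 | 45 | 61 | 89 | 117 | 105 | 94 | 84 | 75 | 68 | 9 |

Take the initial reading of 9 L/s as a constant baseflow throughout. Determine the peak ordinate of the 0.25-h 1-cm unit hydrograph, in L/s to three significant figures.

Direct runoff: 0.0, 7.0, 10.0, 36.0, 52.0, 80.0, 108.0, 96.0, 85.0, 75.0, 66.0, 59.0, 0.0 L/s; ΣQ_DR = 674.0 L/s, peak = 108.0 L/s.
Runoff depth d = ΣQ_DR·Δt / A = 674.0 × 900 / (12.1 ha) = 5.013 mm.
The 1-cm UH is the DRH scaled by (10 mm)/d, so U_p = 108.0 × 10/5.013 = 215 L/s.

U_p ≈ 215 L/s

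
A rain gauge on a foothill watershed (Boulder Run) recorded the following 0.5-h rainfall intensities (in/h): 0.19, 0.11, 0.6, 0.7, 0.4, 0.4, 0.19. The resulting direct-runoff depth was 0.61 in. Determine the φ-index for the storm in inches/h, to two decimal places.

φ ≈ 0.22 in/h

Only the 4 blocks with intensity above φ contribute runoff: 0.6, 0.7, 0.4, 0.4 in/h.
Σ(I−φ)·Δt = d  ⇒  (0.6+0.7+0.4+0.4 − 4φ)·0.5 = 0.61
φ = (2.100 − 0.61/0.5) / 4 = 0.22 in/h.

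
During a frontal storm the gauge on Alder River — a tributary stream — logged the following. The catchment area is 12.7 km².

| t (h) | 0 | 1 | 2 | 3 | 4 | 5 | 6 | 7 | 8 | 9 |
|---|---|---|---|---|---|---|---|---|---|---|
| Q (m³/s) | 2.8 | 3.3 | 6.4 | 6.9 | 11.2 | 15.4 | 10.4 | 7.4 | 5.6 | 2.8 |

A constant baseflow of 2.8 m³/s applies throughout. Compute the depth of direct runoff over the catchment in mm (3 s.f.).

d ≈ 12.5 mm

Direct runoff: 0.0, 0.5, 3.6, 4.1, 8.4, 12.6, 7.6, 4.6, 2.8, 0.0 m³/s; ΣQ_DR = 44.20 m³/s.
V = ΣQ_DR · Δt = 44.20 × 3600 s = 1.591 × 10^5 m³.
Over A = 12.7 km², depth = V / A = 12.5 mm.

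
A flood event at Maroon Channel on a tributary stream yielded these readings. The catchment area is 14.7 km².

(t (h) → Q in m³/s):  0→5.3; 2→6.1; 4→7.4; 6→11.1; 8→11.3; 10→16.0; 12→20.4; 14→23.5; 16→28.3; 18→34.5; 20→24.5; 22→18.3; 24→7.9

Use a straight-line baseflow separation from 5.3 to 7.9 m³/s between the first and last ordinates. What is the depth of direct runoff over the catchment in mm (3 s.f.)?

Direct runoff: 0.00, 0.58, 1.67, 5.15, 5.13, 9.62, 13.80, 16.68, 21.27, 27.25, 17.03, 10.62, 0.00 m³/s; ΣQ_DR = 128.8 m³/s.
V = ΣQ_DR · Δt = 128.8 × 7200 s = 9.274 × 10^5 m³.
Over A = 14.7 km², depth = V / A = 63.1 mm.

d ≈ 63.1 mm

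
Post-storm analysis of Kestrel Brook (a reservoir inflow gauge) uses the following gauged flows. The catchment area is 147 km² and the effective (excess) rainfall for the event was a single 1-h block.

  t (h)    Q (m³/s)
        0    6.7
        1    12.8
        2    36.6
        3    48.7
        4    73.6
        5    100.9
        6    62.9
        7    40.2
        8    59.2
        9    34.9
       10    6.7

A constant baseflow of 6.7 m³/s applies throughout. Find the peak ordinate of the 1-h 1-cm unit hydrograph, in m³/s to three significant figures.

Direct runoff: 0.0, 6.1, 29.9, 42.0, 66.9, 94.2, 56.2, 33.5, 52.5, 28.2, 0.0 m³/s; ΣQ_DR = 409.5 m³/s, peak = 94.2 m³/s.
Runoff depth d = ΣQ_DR·Δt / A = 409.5 × 3600 / (147 km²) = 10.03 mm.
The 1-cm UH is the DRH scaled by (10 mm)/d, so U_p = 94.2 × 10/10.03 = 93.9 m³/s.

U_p ≈ 93.9 m³/s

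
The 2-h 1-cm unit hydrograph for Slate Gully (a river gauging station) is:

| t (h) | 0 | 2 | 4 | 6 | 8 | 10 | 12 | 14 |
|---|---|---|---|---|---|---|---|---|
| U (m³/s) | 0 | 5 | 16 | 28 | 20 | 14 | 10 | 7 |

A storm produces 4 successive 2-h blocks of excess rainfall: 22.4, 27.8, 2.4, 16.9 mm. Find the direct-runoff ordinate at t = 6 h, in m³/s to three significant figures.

Q ≈ 108 m³/s

By discrete convolution, Q_j = Σ (P_i / 10 mm) · U_{j−i}.
At t = 6 h (j=3): Q = (22.4/10)·28 + (27.8/10)·16 + (2.4/10)·5 + (16.9/10)·0 = 108 m³/s.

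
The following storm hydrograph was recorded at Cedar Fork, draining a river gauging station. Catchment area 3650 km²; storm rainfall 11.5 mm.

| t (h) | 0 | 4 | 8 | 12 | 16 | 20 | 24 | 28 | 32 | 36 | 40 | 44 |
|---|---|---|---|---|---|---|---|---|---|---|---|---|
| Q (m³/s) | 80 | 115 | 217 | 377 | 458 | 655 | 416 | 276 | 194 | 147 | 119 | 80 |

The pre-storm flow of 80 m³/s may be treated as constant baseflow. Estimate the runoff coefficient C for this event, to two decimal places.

ΣQ_DR = 2174 m³/s; V = ΣQ_DR·Δt = 3.131 × 10^7 m³.
Runoff depth d = V / A = 8.577 mm.
C = d / P = 8.577 / 11.5 = 0.75.

C ≈ 0.75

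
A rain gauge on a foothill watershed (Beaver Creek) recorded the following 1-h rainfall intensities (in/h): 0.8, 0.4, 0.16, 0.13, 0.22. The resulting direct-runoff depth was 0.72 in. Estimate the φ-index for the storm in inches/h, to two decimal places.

Only the 2 blocks with intensity above φ contribute runoff: 0.8, 0.4 in/h.
Σ(I−φ)·Δt = d  ⇒  (0.8+0.4 − 2φ)·1 = 0.72
φ = (1.200 − 0.72/1) / 2 = 0.24 in/h.

φ ≈ 0.24 in/h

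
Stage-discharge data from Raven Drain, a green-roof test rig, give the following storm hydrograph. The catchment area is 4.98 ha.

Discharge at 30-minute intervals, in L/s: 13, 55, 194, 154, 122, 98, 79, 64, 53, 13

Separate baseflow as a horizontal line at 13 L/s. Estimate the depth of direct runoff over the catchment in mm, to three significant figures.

Direct runoff: 0.0, 42.0, 181.0, 141.0, 109.0, 85.0, 66.0, 51.0, 40.0, 0.0 L/s; ΣQ_DR = 715.0 L/s.
V = ΣQ_DR · Δt = 715.0 × 1800 s = 1.287 × 10^6 L.
Over A = 4.98 ha, depth = V / A = 25.8 mm.

d ≈ 25.8 mm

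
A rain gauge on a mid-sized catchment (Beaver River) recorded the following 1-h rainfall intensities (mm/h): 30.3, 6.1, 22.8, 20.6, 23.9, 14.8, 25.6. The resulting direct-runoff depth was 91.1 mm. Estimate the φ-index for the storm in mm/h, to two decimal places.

Only the 6 blocks with intensity above φ contribute runoff: 30.3, 22.8, 20.6, 23.9, 14.8, 25.6 mm/h.
Σ(I−φ)·Δt = d  ⇒  (30.3+22.8+20.6+23.9+14.8+25.6 − 6φ)·1 = 91.1
φ = (138.0 − 91.1/1) / 6 = 7.82 mm/h.

φ ≈ 7.82 mm/h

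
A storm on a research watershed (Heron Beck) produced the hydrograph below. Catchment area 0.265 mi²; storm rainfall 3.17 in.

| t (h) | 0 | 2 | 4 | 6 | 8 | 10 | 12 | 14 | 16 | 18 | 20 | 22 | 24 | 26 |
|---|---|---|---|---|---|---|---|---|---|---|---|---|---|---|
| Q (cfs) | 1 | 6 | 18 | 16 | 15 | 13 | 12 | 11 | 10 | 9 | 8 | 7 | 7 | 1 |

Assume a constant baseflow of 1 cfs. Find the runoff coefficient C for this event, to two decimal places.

C ≈ 0.44

ΣQ_DR = 120.0 cfs; V = ΣQ_DR·Δt = 8.640 × 10^5 ft³.
Runoff depth d = V / A = 1.403 in.
C = d / P = 1.403 / 3.17 = 0.44.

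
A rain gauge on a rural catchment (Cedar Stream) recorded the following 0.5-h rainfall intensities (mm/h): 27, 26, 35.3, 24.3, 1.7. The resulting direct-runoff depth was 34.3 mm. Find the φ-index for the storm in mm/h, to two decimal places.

Only the 4 blocks with intensity above φ contribute runoff: 27, 26, 35.3, 24.3 mm/h.
Σ(I−φ)·Δt = d  ⇒  (27+26+35.3+24.3 − 4φ)·0.5 = 34.3
φ = (112.6 − 34.3/0.5) / 4 = 11.00 mm/h.

φ ≈ 11.00 mm/h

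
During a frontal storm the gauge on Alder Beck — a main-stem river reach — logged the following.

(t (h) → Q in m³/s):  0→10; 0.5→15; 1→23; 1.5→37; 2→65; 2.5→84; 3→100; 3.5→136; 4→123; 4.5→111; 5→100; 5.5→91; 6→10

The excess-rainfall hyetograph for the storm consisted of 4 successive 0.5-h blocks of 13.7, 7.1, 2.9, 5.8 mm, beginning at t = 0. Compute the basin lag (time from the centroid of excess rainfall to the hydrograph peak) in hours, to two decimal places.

Centroid of excess rainfall: t_c = Σ P_i·t̄_i / ΣP_i = 0.7636 h (block centres at 0.25, 0.75, 1.25, 1.75 h).
Hydrograph peak occurs at t = 3.5 h, so basin lag t_L = 3.5 − 0.7636 = 2.74 h.

t_L ≈ 2.74 h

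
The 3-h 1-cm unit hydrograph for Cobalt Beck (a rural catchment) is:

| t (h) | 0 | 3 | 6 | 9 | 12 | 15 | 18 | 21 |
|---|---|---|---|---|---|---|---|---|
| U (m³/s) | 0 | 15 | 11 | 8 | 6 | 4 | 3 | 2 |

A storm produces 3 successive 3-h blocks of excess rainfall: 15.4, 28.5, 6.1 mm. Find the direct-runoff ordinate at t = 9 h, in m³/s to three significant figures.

Q ≈ 52.8 m³/s

By discrete convolution, Q_j = Σ (P_i / 10 mm) · U_{j−i}.
At t = 9 h (j=3): Q = (15.4/10)·8 + (28.5/10)·11 + (6.1/10)·15 = 52.8 m³/s.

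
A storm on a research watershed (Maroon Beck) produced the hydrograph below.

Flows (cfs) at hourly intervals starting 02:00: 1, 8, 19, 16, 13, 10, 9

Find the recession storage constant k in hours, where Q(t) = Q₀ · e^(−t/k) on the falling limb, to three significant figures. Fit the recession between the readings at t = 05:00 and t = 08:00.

k ≈ 5.21 h

On the falling limb, Q drops from 16 to 9 cfs between t = 05:00 and t = 08:00 (Δt = 3 h).
k = −Δt / ln(Q₂/Q₁) = −3 / ln(9/16) = 5.21 h.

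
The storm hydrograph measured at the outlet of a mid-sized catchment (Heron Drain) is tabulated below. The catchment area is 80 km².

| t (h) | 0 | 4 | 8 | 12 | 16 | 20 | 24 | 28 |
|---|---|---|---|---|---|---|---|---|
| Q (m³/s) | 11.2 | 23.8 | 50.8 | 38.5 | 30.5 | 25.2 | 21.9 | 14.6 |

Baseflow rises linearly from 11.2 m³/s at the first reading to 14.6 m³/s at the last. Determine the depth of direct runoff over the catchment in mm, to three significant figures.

d ≈ 20.4 mm

Direct runoff: 0.00, 12.11, 38.63, 25.84, 17.36, 11.57, 7.79, 0.00 m³/s; ΣQ_DR = 113.3 m³/s.
V = ΣQ_DR · Δt = 113.3 × 14400 s = 1.632 × 10^6 m³.
Over A = 80 km², depth = V / A = 20.4 mm.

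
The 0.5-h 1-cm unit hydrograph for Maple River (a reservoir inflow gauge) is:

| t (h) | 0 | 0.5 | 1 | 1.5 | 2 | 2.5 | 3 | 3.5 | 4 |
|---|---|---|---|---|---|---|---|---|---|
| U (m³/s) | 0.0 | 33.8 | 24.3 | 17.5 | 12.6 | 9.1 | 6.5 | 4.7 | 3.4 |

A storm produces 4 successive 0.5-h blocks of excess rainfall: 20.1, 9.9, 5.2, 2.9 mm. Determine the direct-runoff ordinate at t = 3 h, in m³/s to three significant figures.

Q ≈ 33.7 m³/s

By discrete convolution, Q_j = Σ (P_i / 10 mm) · U_{j−i}.
At t = 3 h (j=6): Q = (20.1/10)·6.5 + (9.9/10)·9.1 + (5.2/10)·12.6 + (2.9/10)·17.5 = 33.7 m³/s.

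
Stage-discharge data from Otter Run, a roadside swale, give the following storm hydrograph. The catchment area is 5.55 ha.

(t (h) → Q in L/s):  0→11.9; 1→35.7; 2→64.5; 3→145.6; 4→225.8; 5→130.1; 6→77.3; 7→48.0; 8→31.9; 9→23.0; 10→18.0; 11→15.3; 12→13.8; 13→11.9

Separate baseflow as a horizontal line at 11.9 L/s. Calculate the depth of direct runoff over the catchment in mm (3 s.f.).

d ≈ 44.5 mm

Direct runoff: 0.0, 23.8, 52.6, 133.7, 213.9, 118.2, 65.4, 36.1, 20.0, 11.1, 6.1, 3.4, 1.9, 0.0 L/s; ΣQ_DR = 686.2 L/s.
V = ΣQ_DR · Δt = 686.2 × 3600 s = 2.470 × 10^6 L.
Over A = 5.55 ha, depth = V / A = 44.5 mm.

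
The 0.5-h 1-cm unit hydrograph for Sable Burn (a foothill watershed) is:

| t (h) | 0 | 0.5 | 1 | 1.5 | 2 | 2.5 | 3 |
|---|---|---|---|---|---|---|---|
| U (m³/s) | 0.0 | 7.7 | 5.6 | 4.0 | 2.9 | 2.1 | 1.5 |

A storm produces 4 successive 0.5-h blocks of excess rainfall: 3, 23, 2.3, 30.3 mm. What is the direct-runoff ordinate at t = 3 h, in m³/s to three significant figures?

Q ≈ 18.1 m³/s

By discrete convolution, Q_j = Σ (P_i / 10 mm) · U_{j−i}.
At t = 3 h (j=6): Q = (3/10)·1.5 + (23/10)·2.1 + (2.3/10)·2.9 + (30.3/10)·4.0 = 18.1 m³/s.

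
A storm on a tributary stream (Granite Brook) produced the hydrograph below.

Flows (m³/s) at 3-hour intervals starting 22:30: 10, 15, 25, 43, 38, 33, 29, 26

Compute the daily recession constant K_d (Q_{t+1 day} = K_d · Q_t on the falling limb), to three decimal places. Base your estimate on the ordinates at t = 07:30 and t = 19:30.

K_d ≈ 0.366

Between t = 07:30 and t = 19:30 the flow falls from 43 to 26 m³/s over 4×3 h = 12 h.
Per-interval ratio K = (26/43)^(1/4) = 0.8818; K_d = K^(24/3) = 0.366.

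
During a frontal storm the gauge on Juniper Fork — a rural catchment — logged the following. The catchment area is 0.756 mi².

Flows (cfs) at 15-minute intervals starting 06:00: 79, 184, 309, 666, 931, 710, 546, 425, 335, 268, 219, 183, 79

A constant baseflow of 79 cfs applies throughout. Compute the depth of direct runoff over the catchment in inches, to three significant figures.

d ≈ 2.00 in

Direct runoff: 0.0, 105.0, 230.0, 587.0, 852.0, 631.0, 467.0, 346.0, 256.0, 189.0, 140.0, 104.0, 0.0 cfs; ΣQ_DR = 3907 cfs.
V = ΣQ_DR · Δt = 3907 × 900 s = 3.516 × 10^6 ft³.
Over A = 0.756 mi², depth = V / A = 2.00 in.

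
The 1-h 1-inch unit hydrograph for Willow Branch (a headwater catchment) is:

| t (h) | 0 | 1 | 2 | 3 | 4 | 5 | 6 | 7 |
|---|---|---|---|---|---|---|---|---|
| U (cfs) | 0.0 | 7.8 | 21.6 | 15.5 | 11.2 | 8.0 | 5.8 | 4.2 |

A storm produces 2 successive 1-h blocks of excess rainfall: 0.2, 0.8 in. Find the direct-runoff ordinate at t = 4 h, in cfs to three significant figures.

By discrete convolution, Q_j = Σ (P_i / 1 in) · U_{j−i}.
At t = 4 h (j=4): Q = (0.2/1)·11.2 + (0.8/1)·15.5 = 14.6 cfs.

Q ≈ 14.6 cfs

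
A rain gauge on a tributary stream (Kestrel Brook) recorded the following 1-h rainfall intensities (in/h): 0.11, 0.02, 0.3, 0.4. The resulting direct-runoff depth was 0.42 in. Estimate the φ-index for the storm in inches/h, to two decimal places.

φ ≈ 0.14 in/h

Only the 2 blocks with intensity above φ contribute runoff: 0.3, 0.4 in/h.
Σ(I−φ)·Δt = d  ⇒  (0.3+0.4 − 2φ)·1 = 0.42
φ = (0.7000 − 0.42/1) / 2 = 0.14 in/h.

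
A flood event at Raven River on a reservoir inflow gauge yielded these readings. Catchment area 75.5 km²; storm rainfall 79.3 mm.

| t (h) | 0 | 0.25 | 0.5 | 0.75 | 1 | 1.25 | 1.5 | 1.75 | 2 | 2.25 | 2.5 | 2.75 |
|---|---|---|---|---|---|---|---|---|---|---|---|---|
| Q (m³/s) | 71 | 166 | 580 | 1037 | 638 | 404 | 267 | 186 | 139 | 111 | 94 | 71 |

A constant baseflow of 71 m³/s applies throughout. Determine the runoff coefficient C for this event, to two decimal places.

C ≈ 0.44

ΣQ_DR = 2912 m³/s; V = ΣQ_DR·Δt = 2.621 × 10^6 m³.
Runoff depth d = V / A = 34.71 mm.
C = d / P = 34.71 / 79.3 = 0.44.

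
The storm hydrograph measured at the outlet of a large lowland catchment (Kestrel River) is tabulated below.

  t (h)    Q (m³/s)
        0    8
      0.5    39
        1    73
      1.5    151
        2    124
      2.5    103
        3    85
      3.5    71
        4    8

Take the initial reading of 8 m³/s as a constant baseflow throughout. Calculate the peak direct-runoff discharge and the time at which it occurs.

Subtracting baseflow gives direct-runoff ordinates: 0.0, 31.0, 65.0, 143.0, 116.0, 95.0, 77.0, 63.0, 0.0 m³/s.
The maximum is 143.0 m³/s, occurring at the reading for t = 1.5 h.

Q_p = 143.0 m³/s at t = 1.5 h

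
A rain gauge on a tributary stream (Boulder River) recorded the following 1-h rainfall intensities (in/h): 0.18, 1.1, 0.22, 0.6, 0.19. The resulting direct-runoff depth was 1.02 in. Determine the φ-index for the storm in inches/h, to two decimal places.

φ ≈ 0.34 in/h

Only the 2 blocks with intensity above φ contribute runoff: 1.1, 0.6 in/h.
Σ(I−φ)·Δt = d  ⇒  (1.1+0.6 − 2φ)·1 = 1.02
φ = (1.700 − 1.02/1) / 2 = 0.34 in/h.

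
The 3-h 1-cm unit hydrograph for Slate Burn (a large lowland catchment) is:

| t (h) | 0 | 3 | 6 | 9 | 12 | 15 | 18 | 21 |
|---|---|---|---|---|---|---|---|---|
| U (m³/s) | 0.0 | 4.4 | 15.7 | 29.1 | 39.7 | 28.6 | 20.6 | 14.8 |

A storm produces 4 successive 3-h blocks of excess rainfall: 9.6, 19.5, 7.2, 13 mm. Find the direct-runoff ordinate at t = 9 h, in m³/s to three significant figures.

Q ≈ 61.7 m³/s

By discrete convolution, Q_j = Σ (P_i / 10 mm) · U_{j−i}.
At t = 9 h (j=3): Q = (9.6/10)·29.1 + (19.5/10)·15.7 + (7.2/10)·4.4 + (13/10)·0.0 = 61.7 m³/s.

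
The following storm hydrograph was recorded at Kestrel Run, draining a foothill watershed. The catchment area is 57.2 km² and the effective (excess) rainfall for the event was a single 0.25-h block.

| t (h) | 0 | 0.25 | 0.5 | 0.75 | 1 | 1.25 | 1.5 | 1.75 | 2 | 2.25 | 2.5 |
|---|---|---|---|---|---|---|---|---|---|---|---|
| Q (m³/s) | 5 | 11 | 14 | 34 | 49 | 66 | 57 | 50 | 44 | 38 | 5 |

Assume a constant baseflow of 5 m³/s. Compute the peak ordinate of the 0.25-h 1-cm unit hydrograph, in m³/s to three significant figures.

Direct runoff: 0.0, 6.0, 9.0, 29.0, 44.0, 61.0, 52.0, 45.0, 39.0, 33.0, 0.0 m³/s; ΣQ_DR = 318.0 m³/s, peak = 61.0 m³/s.
Runoff depth d = ΣQ_DR·Δt / A = 318.0 × 900 / (57.2 km²) = 5.003 mm.
The 1-cm UH is the DRH scaled by (10 mm)/d, so U_p = 61.0 × 10/5.003 = 122 m³/s.

U_p ≈ 122 m³/s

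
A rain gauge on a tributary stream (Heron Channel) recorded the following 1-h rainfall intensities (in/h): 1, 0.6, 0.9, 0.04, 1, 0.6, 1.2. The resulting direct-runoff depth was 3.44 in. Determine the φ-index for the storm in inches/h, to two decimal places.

φ ≈ 0.31 in/h

Only the 6 blocks with intensity above φ contribute runoff: 1, 0.6, 0.9, 1, 0.6, 1.2 in/h.
Σ(I−φ)·Δt = d  ⇒  (1+0.6+0.9+1+0.6+1.2 − 6φ)·1 = 3.44
φ = (5.300 − 3.44/1) / 6 = 0.31 in/h.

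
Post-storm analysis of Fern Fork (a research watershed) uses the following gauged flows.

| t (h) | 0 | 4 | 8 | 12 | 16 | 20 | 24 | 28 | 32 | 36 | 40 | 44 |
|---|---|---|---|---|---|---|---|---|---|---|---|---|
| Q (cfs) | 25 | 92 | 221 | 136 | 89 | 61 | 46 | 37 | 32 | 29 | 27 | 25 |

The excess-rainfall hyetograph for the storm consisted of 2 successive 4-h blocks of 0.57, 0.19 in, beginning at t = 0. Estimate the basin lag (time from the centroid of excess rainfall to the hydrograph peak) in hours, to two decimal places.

Centroid of excess rainfall: t_c = Σ P_i·t̄_i / ΣP_i = 3.0000 h (block centres at 2, 6 h).
Hydrograph peak occurs at t = 8 h, so basin lag t_L = 8 − 3.0000 = 5.00 h.

t_L ≈ 5.00 h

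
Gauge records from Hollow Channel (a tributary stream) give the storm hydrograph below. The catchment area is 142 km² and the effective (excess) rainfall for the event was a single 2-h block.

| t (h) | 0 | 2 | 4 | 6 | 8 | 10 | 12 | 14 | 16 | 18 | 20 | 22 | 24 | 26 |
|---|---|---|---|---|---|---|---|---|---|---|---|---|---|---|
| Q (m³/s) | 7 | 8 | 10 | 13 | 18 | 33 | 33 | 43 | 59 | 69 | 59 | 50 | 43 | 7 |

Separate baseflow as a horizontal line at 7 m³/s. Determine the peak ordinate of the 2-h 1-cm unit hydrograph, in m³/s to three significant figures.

Direct runoff: 0.0, 1.0, 3.0, 6.0, 11.0, 26.0, 26.0, 36.0, 52.0, 62.0, 52.0, 43.0, 36.0, 0.0 m³/s; ΣQ_DR = 354.0 m³/s, peak = 62.0 m³/s.
Runoff depth d = ΣQ_DR·Δt / A = 354.0 × 7200 / (142 km²) = 17.95 mm.
The 1-cm UH is the DRH scaled by (10 mm)/d, so U_p = 62.0 × 10/17.95 = 34.5 m³/s.

U_p ≈ 34.5 m³/s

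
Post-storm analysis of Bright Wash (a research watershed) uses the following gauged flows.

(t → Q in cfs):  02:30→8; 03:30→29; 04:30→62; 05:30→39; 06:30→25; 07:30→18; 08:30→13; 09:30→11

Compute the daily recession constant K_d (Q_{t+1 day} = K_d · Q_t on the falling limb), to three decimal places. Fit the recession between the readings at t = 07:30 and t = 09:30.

K_d ≈ 0.003

Between t = 07:30 and t = 09:30 the flow falls from 18 to 11 cfs over 2×1 h = 2 h.
Per-interval ratio K = (11/18)^(1/2) = 0.7817; K_d = K^(24/1) = 0.003.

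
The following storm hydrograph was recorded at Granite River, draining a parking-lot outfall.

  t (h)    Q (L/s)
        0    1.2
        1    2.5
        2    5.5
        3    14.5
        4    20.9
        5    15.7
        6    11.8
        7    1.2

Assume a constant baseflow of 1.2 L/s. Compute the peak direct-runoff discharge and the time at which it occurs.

Subtracting baseflow gives direct-runoff ordinates: 0.0, 1.3, 4.3, 13.3, 19.7, 14.5, 10.6, 0.0 L/s.
The maximum is 19.7 L/s, occurring at the reading for t = 4 h.

Q_p = 19.7 L/s at t = 4 h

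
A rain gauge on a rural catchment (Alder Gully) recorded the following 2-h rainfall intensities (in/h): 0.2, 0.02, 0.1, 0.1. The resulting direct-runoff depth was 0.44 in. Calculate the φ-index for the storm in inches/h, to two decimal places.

Only the 3 blocks with intensity above φ contribute runoff: 0.2, 0.1, 0.1 in/h.
Σ(I−φ)·Δt = d  ⇒  (0.2+0.1+0.1 − 3φ)·2 = 0.44
φ = (0.4000 − 0.44/2) / 3 = 0.06 in/h.

φ ≈ 0.06 in/h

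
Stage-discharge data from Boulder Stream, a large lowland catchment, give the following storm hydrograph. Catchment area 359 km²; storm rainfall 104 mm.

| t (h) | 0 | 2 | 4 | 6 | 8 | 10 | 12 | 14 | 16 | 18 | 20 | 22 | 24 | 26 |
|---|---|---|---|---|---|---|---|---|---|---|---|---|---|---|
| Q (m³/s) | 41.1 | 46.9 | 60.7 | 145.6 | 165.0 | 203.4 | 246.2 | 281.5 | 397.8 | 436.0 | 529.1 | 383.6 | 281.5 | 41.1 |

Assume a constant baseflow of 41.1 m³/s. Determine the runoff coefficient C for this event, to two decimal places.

C ≈ 0.52

ΣQ_DR = 2684 m³/s; V = ΣQ_DR·Δt = 1.933 × 10^7 m³.
Runoff depth d = V / A = 53.83 mm.
C = d / P = 53.83 / 104 = 0.52.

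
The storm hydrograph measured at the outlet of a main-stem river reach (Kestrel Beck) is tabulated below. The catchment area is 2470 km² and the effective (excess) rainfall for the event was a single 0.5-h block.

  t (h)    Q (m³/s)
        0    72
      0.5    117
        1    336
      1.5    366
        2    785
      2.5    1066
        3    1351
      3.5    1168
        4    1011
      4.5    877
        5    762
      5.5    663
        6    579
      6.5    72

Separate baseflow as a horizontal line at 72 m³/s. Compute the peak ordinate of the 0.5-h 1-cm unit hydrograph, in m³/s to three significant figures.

U_p ≈ 2140 m³/s

Direct runoff: 0.0, 45.0, 264.0, 294.0, 713.0, 994.0, 1279.0, 1096.0, 939.0, 805.0, 690.0, 591.0, 507.0, 0.0 m³/s; ΣQ_DR = 8217 m³/s, peak = 1279.0 m³/s.
Runoff depth d = ΣQ_DR·Δt / A = 8217 × 1800 / (2470 km²) = 5.988 mm.
The 1-cm UH is the DRH scaled by (10 mm)/d, so U_p = 1279.0 × 10/5.988 = 2140 m³/s.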